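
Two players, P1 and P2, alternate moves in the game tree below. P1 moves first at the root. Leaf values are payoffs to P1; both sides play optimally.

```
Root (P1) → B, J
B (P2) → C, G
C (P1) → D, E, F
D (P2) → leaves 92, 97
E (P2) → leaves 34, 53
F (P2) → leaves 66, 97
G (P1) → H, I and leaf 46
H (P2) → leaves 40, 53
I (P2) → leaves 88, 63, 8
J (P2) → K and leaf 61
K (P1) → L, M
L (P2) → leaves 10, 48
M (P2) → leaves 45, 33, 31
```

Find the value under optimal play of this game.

D (P2): min(92, 97) = 92
E (P2): min(34, 53) = 34
F (P2): min(66, 97) = 66
C (P1): max(92, 34, 66) = 92
H (P2): min(40, 53) = 40
I (P2): min(88, 63, 8) = 8
G (P1): max(40, 8, 46) = 46
B (P2): min(92, 46) = 46
L (P2): min(10, 48) = 10
M (P2): min(45, 33, 31) = 31
K (P1): max(10, 31) = 31
J (P2): min(31, 61) = 31
Root (P1): max(46, 31) = 46

46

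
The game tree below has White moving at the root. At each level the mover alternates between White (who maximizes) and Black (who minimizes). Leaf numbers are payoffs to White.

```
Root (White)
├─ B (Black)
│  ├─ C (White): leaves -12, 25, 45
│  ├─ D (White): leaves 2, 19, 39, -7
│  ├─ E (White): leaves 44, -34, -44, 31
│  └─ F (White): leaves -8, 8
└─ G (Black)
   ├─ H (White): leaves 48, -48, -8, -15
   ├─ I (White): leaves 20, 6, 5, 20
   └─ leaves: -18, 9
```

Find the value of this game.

C (White): max(-12, 25, 45) = 45
D (White): max(2, 19, 39, -7) = 39
E (White): max(44, -34, -44, 31) = 44
F (White): max(-8, 8) = 8
B (Black): min(45, 39, 44, 8) = 8
H (White): max(48, -48, -8, -15) = 48
I (White): max(20, 6, 5, 20) = 20
G (Black): min(48, 20, -18, 9) = -18
Root (White): max(8, -18) = 8

8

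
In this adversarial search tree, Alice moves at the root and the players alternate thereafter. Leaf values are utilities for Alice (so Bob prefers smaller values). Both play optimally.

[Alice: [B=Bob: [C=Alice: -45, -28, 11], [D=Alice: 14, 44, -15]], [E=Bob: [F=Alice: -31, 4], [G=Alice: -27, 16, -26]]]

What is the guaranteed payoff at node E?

4

F: max(-31, 4) = 4
G: max(-27, 16, -26) = 16
E: min(4, 16) = 4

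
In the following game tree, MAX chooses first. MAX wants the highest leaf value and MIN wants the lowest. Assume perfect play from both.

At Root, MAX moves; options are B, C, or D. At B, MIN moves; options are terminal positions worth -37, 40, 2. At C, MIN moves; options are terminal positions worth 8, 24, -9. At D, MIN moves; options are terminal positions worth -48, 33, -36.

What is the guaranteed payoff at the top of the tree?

B (MIN): min(-37, 40, 2) = -37
C (MIN): min(8, 24, -9) = -9
D (MIN): min(-48, 33, -36) = -48
Root (MAX): max(-37, -9, -48) = -9

-9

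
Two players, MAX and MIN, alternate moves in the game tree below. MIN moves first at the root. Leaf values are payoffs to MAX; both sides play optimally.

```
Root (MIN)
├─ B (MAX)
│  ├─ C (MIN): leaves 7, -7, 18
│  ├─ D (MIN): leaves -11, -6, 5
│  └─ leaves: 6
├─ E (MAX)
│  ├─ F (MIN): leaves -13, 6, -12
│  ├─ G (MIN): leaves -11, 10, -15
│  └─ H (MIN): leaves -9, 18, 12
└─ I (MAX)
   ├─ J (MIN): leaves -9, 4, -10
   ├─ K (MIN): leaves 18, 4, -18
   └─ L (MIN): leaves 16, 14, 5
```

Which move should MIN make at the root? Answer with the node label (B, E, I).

C (MIN): min(7, -7, 18) = -7
D (MIN): min(-11, -6, 5) = -11
B (MAX): max(-7, -11, 6) = 6
F (MIN): min(-13, 6, -12) = -13
G (MIN): min(-11, 10, -15) = -15
H (MIN): min(-9, 18, 12) = -9
E (MAX): max(-13, -15, -9) = -9
J (MIN): min(-9, 4, -10) = -10
K (MIN): min(18, 4, -18) = -18
L (MIN): min(16, 14, 5) = 5
I (MAX): max(-10, -18, 5) = 5
Root (MIN): min(6, -9, 5) = -9
MIN picks the child with the lowest value: E (value -9).

E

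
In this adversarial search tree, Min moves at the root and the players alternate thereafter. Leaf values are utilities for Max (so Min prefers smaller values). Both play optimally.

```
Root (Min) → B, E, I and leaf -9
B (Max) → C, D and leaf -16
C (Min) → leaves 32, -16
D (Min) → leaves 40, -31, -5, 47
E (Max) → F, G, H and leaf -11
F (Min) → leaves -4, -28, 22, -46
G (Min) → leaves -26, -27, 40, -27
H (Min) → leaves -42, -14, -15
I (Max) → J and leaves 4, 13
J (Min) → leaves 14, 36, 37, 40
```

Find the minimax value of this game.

-16

C (Min): min(32, -16) = -16
D (Min): min(40, -31, -5, 47) = -31
B (Max): max(-16, -31, -16) = -16
F (Min): min(-4, -28, 22, -46) = -46
G (Min): min(-26, -27, 40, -27) = -27
H (Min): min(-42, -14, -15) = -42
E (Max): max(-46, -27, -42, -11) = -11
J (Min): min(14, 36, 37, 40) = 14
I (Max): max(14, 4, 13) = 14
Root (Min): min(-16, -11, 14, -9) = -16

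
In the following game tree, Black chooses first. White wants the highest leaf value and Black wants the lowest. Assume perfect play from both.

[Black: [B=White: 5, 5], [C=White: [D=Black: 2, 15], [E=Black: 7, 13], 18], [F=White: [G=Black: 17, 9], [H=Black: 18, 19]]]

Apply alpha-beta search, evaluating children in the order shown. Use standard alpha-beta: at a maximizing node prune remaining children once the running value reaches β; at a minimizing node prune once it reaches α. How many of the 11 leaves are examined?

8

B [α=-∞,β=+∞]: v=5
D [α=-∞,β=5]: v=2
E [α=2,β=5]: v=7
C [α=-∞,β=5]: v=7 after child 2 ≥ β → β-cutoff, skip 1
G [α=-∞,β=5]: v=9
F [α=-∞,β=5]: v=9 after child 1 ≥ β → β-cutoff, skip 1
Root [α=-∞,β=+∞]: v=5
Leaves evaluated: 8 of 11.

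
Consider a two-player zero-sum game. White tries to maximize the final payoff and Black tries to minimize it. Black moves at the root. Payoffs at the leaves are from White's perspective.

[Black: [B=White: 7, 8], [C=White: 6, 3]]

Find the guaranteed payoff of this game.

6

B (White): max(7, 8) = 8
C (White): max(6, 3) = 6
Root (Black): min(8, 6) = 6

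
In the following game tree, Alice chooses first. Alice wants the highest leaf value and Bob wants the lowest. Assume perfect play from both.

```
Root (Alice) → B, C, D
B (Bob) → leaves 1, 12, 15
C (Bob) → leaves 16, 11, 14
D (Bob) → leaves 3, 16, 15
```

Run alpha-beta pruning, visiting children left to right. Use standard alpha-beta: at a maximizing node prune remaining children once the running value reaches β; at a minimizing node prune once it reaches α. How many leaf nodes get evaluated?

7

B [α=-∞,β=+∞]: v=1
C [α=1,β=+∞]: v=11
D [α=11,β=+∞]: v=3 after child 1 ≤ α → α-cutoff, skip 2
Root [α=-∞,β=+∞]: v=11
Leaves evaluated: 7 of 9.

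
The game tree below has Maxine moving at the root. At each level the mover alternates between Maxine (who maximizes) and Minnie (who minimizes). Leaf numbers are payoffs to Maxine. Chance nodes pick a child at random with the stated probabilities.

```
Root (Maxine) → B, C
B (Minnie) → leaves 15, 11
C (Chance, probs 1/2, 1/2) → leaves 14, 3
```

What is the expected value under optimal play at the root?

B (Minnie): min(15, 11) = 11
C (Chance): 1/2·14 + 1/2·3 = 8.5
Root (Maxine): max(11, 8.5) = 11

11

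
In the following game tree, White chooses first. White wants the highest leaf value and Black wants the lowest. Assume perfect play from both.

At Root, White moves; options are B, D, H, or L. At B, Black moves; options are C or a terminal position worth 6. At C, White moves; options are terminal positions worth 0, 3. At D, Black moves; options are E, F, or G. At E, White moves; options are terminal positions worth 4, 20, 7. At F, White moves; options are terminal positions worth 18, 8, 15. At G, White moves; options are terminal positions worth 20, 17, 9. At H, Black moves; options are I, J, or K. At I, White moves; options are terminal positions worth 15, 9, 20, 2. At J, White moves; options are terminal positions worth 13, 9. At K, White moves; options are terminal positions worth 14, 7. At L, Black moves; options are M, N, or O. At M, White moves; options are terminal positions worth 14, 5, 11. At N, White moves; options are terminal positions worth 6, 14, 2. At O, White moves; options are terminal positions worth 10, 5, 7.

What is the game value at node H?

I: max(15, 9, 20, 2) = 20
J: max(13, 9) = 13
K: max(14, 7) = 14
H: min(20, 13, 14) = 13

13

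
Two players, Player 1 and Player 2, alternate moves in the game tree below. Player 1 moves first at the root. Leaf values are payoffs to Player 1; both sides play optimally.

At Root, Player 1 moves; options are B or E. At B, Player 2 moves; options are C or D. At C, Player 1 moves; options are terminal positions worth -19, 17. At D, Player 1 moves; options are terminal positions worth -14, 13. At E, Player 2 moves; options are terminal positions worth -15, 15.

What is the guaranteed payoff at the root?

13

C (Player 1): max(-19, 17) = 17
D (Player 1): max(-14, 13) = 13
B (Player 2): min(17, 13) = 13
E (Player 2): min(-15, 15) = -15
Root (Player 1): max(13, -15) = 13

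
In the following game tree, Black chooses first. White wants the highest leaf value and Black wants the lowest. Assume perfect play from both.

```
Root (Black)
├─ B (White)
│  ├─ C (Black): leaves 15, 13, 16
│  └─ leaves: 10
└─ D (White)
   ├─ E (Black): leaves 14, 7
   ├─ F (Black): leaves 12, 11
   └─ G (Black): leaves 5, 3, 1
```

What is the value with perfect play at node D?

11

E: min(14, 7) = 7
F: min(12, 11) = 11
G: min(5, 3, 1) = 1
D: max(7, 11, 1) = 11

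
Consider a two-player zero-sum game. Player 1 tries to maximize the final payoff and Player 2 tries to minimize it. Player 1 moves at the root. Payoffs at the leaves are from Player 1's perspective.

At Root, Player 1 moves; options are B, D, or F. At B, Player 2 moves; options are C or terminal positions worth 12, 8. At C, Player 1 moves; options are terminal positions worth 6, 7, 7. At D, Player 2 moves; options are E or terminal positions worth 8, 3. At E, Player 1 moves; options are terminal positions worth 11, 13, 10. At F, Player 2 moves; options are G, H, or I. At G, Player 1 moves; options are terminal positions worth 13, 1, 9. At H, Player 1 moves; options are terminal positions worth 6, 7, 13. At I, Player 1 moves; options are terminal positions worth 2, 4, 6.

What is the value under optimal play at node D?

E: max(11, 13, 10) = 13
D: min(13, 8, 3) = 3

3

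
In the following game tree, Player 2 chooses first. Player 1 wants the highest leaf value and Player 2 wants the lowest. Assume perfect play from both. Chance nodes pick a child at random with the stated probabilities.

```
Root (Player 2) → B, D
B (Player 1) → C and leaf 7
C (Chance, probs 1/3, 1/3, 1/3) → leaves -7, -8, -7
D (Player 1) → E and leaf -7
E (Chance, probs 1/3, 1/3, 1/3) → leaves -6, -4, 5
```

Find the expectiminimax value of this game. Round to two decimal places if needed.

-1.67

C (Chance): 1/3·-7 + 1/3·-8 + 1/3·-7 = -7.33
B (Player 1): max(-7.33, 7) = 7
E (Chance): 1/3·-6 + 1/3·-4 + 1/3·5 = -1.67
D (Player 1): max(-1.67, -7) = -1.67
Root (Player 2): min(7, -1.67) = -1.67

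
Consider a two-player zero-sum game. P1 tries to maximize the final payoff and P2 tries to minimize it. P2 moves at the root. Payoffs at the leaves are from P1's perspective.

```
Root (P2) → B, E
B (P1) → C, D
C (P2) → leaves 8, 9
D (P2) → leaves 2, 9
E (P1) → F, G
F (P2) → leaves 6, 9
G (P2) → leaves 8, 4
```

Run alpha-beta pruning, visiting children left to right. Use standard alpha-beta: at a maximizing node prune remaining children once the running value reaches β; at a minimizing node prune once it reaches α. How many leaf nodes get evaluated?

7

C [α=-∞,β=+∞]: v=8
D [α=8,β=+∞]: v=2 after child 1 ≤ α → α-cutoff, skip 1
B [α=-∞,β=+∞]: v=8
F [α=-∞,β=8]: v=6
G [α=6,β=8]: v=4
E [α=-∞,β=8]: v=6
Root [α=-∞,β=+∞]: v=6
Leaves evaluated: 7 of 8.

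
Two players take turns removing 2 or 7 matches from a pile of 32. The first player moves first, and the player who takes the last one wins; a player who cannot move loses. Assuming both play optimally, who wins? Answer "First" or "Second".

Mark each pile size as W (mover wins) or L (mover loses):
i:   0  1  2  3  4  5  6  7  8  9 10 11 12 13 14 15 16 17 18 19 20 21 22 23 24 25 26 27 28 29 30 31 32
     L  L  W  W  L  L  W  W  W  L  L  W  W  L  L  W  W  W  L  L  W  W  L  L  W  W  W  L  L  W  W  L  L
Position 32 is L, so the second player wins.

Second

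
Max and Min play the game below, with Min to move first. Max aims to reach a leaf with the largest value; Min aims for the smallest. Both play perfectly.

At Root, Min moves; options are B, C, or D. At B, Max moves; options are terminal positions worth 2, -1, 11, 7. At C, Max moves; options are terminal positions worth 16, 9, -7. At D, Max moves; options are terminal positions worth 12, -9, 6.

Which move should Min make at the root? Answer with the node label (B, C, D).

B (Max): max(2, -1, 11, 7) = 11
C (Max): max(16, 9, -7) = 16
D (Max): max(12, -9, 6) = 12
Root (Min): min(11, 16, 12) = 11
Min picks the child with the lowest value: B (value 11).

B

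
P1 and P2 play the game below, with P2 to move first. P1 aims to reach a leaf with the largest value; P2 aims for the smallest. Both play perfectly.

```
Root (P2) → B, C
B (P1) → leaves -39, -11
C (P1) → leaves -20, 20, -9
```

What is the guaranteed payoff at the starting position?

-11

B (P1): max(-39, -11) = -11
C (P1): max(-20, 20, -9) = 20
Root (P2): min(-11, 20) = -11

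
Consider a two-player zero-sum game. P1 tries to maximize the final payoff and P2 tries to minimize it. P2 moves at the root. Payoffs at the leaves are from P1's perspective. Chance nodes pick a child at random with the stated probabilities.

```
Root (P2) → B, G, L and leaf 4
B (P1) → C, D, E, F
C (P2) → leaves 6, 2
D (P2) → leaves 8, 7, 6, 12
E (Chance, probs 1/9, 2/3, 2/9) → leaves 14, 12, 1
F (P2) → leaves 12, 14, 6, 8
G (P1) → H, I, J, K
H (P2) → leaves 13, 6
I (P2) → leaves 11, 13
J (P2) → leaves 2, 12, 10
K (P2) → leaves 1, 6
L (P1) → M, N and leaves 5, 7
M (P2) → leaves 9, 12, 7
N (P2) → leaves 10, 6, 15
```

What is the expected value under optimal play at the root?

4

C (P2): min(6, 2) = 2
D (P2): min(8, 7, 6, 12) = 6
E (Chance): 1/9·14 + 2/3·12 + 2/9·1 = 9.78
F (P2): min(12, 14, 6, 8) = 6
B (P1): max(2, 6, 9.78, 6) = 9.78
H (P2): min(13, 6) = 6
I (P2): min(11, 13) = 11
J (P2): min(2, 12, 10) = 2
K (P2): min(1, 6) = 1
G (P1): max(6, 11, 2, 1) = 11
M (P2): min(9, 12, 7) = 7
N (P2): min(10, 6, 15) = 6
L (P1): max(7, 6, 5, 7) = 7
Root (P2): min(9.78, 11, 7, 4) = 4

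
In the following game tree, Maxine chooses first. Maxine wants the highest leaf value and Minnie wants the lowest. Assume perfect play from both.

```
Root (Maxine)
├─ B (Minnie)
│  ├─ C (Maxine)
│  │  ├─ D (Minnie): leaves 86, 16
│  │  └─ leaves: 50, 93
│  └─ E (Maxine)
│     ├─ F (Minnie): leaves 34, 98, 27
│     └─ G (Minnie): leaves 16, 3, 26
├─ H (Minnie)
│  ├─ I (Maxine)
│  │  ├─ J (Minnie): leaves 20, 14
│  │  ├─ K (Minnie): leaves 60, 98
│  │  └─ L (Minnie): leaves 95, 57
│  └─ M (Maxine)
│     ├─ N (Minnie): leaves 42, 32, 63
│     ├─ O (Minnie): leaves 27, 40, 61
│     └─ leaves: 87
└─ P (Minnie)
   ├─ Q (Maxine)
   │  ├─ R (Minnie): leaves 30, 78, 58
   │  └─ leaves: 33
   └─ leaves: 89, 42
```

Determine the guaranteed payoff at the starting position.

60

D (Minnie): min(86, 16) = 16
C (Maxine): max(16, 50, 93) = 93
F (Minnie): min(34, 98, 27) = 27
G (Minnie): min(16, 3, 26) = 3
E (Maxine): max(27, 3) = 27
B (Minnie): min(93, 27) = 27
J (Minnie): min(20, 14) = 14
K (Minnie): min(60, 98) = 60
L (Minnie): min(95, 57) = 57
I (Maxine): max(14, 60, 57) = 60
N (Minnie): min(42, 32, 63) = 32
O (Minnie): min(27, 40, 61) = 27
M (Maxine): max(32, 27, 87) = 87
H (Minnie): min(60, 87) = 60
R (Minnie): min(30, 78, 58) = 30
Q (Maxine): max(30, 33) = 33
P (Minnie): min(33, 89, 42) = 33
Root (Maxine): max(27, 60, 33) = 60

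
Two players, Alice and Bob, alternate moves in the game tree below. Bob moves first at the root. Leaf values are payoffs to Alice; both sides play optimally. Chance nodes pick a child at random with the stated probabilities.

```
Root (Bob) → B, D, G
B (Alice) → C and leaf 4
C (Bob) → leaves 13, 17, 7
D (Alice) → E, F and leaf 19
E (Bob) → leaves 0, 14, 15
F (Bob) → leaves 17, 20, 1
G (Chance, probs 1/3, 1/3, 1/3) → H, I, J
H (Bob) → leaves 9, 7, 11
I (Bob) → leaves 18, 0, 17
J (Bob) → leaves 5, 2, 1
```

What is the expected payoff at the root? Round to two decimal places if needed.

C (Bob): min(13, 17, 7) = 7
B (Alice): max(7, 4) = 7
E (Bob): min(0, 14, 15) = 0
F (Bob): min(17, 20, 1) = 1
D (Alice): max(0, 1, 19) = 19
H (Bob): min(9, 7, 11) = 7
I (Bob): min(18, 0, 17) = 0
J (Bob): min(5, 2, 1) = 1
G (Chance): 1/3·7 + 1/3·0 + 1/3·1 = 2.67
Root (Bob): min(7, 19, 2.67) = 2.67

2.67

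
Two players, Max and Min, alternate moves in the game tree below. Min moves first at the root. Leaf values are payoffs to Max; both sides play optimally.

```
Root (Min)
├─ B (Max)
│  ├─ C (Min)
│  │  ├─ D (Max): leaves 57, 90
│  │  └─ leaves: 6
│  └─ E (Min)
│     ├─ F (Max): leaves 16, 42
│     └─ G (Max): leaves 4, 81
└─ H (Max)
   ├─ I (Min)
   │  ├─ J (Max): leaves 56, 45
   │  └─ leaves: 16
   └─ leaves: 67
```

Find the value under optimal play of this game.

D (Max): max(57, 90) = 90
C (Min): min(90, 6) = 6
F (Max): max(16, 42) = 42
G (Max): max(4, 81) = 81
E (Min): min(42, 81) = 42
B (Max): max(6, 42) = 42
J (Max): max(56, 45) = 56
I (Min): min(56, 16) = 16
H (Max): max(16, 67) = 67
Root (Min): min(42, 67) = 42

42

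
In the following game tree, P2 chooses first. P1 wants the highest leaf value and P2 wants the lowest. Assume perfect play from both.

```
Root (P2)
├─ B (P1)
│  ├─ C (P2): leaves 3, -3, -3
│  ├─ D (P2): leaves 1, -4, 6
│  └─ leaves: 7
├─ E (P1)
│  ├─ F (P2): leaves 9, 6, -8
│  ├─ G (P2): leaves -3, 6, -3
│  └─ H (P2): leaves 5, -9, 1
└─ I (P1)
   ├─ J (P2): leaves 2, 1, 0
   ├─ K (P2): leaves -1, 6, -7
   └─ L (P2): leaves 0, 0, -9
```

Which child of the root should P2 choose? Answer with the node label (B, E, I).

E

C (P2): min(3, -3, -3) = -3
D (P2): min(1, -4, 6) = -4
B (P1): max(-3, -4, 7) = 7
F (P2): min(9, 6, -8) = -8
G (P2): min(-3, 6, -3) = -3
H (P2): min(5, -9, 1) = -9
E (P1): max(-8, -3, -9) = -3
J (P2): min(2, 1, 0) = 0
K (P2): min(-1, 6, -7) = -7
L (P2): min(0, 0, -9) = -9
I (P1): max(0, -7, -9) = 0
Root (P2): min(7, -3, 0) = -3
P2 picks the child with the lowest value: E (value -3).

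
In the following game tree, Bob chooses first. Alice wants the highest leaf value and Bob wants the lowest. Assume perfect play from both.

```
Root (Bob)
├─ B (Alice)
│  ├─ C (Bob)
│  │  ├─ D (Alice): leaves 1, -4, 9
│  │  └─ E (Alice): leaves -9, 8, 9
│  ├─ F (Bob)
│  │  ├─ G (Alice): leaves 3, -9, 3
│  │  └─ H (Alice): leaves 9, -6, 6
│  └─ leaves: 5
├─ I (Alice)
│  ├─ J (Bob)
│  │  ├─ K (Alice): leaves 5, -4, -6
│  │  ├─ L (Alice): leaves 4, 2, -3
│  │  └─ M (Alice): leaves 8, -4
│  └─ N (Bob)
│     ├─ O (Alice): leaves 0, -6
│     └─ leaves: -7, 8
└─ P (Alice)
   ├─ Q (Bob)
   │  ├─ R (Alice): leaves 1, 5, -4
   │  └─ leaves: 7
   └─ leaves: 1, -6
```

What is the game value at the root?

4

D (Alice): max(1, -4, 9) = 9
E (Alice): max(-9, 8, 9) = 9
C (Bob): min(9, 9) = 9
G (Alice): max(3, -9, 3) = 3
H (Alice): max(9, -6, 6) = 9
F (Bob): min(3, 9) = 3
B (Alice): max(9, 3, 5) = 9
K (Alice): max(5, -4, -6) = 5
L (Alice): max(4, 2, -3) = 4
M (Alice): max(8, -4) = 8
J (Bob): min(5, 4, 8) = 4
O (Alice): max(0, -6) = 0
N (Bob): min(0, -7, 8) = -7
I (Alice): max(4, -7) = 4
R (Alice): max(1, 5, -4) = 5
Q (Bob): min(5, 7) = 5
P (Alice): max(5, 1, -6) = 5
Root (Bob): min(9, 4, 5) = 4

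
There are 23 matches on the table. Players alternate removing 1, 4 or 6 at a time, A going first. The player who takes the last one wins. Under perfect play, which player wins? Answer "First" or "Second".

First

i:   0  1  2  3  4  5  6  7  8  9 10 11 12 13 14 15 16 17 18 19 20 21 22 23
     L  W  L  W  W  L  W  L  W  W  L  W  L  W  W  L  W  L  W  W  L  W  L  W
Position 23 is W, so the first player wins.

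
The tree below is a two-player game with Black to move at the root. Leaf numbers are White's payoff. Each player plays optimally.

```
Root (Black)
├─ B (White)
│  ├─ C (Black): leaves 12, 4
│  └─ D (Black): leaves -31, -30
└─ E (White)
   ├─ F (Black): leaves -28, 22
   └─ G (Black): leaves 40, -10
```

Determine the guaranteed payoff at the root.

-10

C (Black): min(12, 4) = 4
D (Black): min(-31, -30) = -31
B (White): max(4, -31) = 4
F (Black): min(-28, 22) = -28
G (Black): min(40, -10) = -10
E (White): max(-28, -10) = -10
Root (Black): min(4, -10) = -10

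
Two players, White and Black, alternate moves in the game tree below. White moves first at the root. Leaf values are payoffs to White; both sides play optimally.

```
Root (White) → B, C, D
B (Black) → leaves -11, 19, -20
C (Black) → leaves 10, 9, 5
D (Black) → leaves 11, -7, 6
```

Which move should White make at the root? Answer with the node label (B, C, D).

C

B (Black): min(-11, 19, -20) = -20
C (Black): min(10, 9, 5) = 5
D (Black): min(11, -7, 6) = -7
Root (White): max(-20, 5, -7) = 5
White picks the child with the highest value: C (value 5).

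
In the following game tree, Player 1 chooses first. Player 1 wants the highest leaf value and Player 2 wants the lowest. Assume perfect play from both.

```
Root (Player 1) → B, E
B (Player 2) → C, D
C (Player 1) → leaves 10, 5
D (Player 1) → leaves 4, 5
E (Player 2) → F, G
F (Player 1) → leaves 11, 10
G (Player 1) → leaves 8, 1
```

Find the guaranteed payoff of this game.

8

C (Player 1): max(10, 5) = 10
D (Player 1): max(4, 5) = 5
B (Player 2): min(10, 5) = 5
F (Player 1): max(11, 10) = 11
G (Player 1): max(8, 1) = 8
E (Player 2): min(11, 8) = 8
Root (Player 1): max(5, 8) = 8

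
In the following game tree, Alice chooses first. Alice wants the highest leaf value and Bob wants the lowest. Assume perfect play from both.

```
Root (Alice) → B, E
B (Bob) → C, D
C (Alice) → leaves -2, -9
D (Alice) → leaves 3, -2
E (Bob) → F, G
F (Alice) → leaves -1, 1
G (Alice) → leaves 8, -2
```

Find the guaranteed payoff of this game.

1

C (Alice): max(-2, -9) = -2
D (Alice): max(3, -2) = 3
B (Bob): min(-2, 3) = -2
F (Alice): max(-1, 1) = 1
G (Alice): max(8, -2) = 8
E (Bob): min(1, 8) = 1
Root (Alice): max(-2, 1) = 1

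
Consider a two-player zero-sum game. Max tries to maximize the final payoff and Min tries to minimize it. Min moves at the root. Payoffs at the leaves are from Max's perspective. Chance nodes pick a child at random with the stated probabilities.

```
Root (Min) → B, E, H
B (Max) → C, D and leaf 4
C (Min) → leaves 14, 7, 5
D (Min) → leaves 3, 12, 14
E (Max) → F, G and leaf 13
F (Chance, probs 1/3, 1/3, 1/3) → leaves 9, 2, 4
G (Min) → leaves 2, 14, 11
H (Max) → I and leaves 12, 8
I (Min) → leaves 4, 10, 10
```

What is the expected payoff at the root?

5

C (Min): min(14, 7, 5) = 5
D (Min): min(3, 12, 14) = 3
B (Max): max(5, 3, 4) = 5
F (Chance): 1/3·9 + 1/3·2 + 1/3·4 = 5
G (Min): min(2, 14, 11) = 2
E (Max): max(5, 2, 13) = 13
I (Min): min(4, 10, 10) = 4
H (Max): max(4, 12, 8) = 12
Root (Min): min(5, 13, 12) = 5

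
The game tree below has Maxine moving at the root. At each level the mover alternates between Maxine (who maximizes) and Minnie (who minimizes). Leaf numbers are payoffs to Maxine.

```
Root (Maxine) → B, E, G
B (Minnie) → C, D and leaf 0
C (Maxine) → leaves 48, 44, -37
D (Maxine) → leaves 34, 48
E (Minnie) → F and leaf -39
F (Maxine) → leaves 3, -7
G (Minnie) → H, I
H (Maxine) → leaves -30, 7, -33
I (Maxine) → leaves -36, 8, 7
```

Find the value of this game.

C (Maxine): max(48, 44, -37) = 48
D (Maxine): max(34, 48) = 48
B (Minnie): min(48, 48, 0) = 0
F (Maxine): max(3, -7) = 3
E (Minnie): min(3, -39) = -39
H (Maxine): max(-30, 7, -33) = 7
I (Maxine): max(-36, 8, 7) = 8
G (Minnie): min(7, 8) = 7
Root (Maxine): max(0, -39, 7) = 7

7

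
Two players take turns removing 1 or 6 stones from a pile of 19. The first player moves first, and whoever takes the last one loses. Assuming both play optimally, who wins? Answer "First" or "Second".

Second

Compute winning (W) and losing (L) positions by backward induction:
i:   0  1  2  3  4  5  6  7  8  9 10 11 12 13 14 15 16 17 18 19
     W  L  W  L  W  L  W  W  L  W  L  W  L  W  W  L  W  L  W  L
Position 19 is L, so the second player wins.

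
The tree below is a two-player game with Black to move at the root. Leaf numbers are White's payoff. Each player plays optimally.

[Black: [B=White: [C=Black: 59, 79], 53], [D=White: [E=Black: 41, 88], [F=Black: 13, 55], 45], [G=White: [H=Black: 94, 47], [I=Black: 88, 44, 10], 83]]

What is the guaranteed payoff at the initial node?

C (Black): min(59, 79) = 59
B (White): max(59, 53) = 59
E (Black): min(41, 88) = 41
F (Black): min(13, 55) = 13
D (White): max(41, 13, 45) = 45
H (Black): min(94, 47) = 47
I (Black): min(88, 44, 10) = 10
G (White): max(47, 10, 83) = 83
Root (Black): min(59, 45, 83) = 45

45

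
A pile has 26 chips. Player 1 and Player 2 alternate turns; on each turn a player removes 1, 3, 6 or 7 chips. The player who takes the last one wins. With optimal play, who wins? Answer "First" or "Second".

Second

Positions where the player to move wins (W) vs loses (L):
i:   0  1  2  3  4  5  6  7  8  9 10 11 12 13 14 15 16 17 18 19 20 21 22 23 24 25 26
     L  W  L  W  L  W  W  W  W  W  W  W  L  W  L  W  L  W  W  W  W  W  W  W  L  W  L
Position 26 is L, so the second player wins.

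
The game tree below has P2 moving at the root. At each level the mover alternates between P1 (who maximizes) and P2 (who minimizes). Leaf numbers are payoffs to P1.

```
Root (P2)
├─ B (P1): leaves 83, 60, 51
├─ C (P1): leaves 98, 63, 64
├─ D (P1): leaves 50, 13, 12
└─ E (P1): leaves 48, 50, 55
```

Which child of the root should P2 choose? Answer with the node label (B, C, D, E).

D

B (P1): max(83, 60, 51) = 83
C (P1): max(98, 63, 64) = 98
D (P1): max(50, 13, 12) = 50
E (P1): max(48, 50, 55) = 55
Root (P2): min(83, 98, 50, 55) = 50
P2 picks the child with the lowest value: D (value 50).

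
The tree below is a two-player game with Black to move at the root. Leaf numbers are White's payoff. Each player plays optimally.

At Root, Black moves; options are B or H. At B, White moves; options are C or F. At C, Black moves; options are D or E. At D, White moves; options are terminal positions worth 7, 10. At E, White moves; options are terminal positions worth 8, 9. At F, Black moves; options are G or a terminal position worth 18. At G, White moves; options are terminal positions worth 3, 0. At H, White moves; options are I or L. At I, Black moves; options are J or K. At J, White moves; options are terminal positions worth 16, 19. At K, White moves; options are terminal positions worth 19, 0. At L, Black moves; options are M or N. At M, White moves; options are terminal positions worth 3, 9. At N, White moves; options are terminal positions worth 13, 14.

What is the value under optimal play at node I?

19

J: max(16, 19) = 19
K: max(19, 0) = 19
I: min(19, 19) = 19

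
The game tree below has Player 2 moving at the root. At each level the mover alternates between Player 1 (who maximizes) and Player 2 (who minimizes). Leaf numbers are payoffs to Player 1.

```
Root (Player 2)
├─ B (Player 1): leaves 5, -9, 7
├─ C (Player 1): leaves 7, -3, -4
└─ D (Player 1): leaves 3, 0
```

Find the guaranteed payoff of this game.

3

B (Player 1): max(5, -9, 7) = 7
C (Player 1): max(7, -3, -4) = 7
D (Player 1): max(3, 0) = 3
Root (Player 2): min(7, 7, 3) = 3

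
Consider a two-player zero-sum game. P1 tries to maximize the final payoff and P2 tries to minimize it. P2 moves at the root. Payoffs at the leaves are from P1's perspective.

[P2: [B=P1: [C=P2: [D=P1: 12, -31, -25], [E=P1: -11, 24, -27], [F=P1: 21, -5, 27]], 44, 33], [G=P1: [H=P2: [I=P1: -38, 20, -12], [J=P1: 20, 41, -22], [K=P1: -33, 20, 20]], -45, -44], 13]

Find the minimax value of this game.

D (P1): max(12, -31, -25) = 12
E (P1): max(-11, 24, -27) = 24
F (P1): max(21, -5, 27) = 27
C (P2): min(12, 24, 27) = 12
B (P1): max(12, 44, 33) = 44
I (P1): max(-38, 20, -12) = 20
J (P1): max(20, 41, -22) = 41
K (P1): max(-33, 20, 20) = 20
H (P2): min(20, 41, 20) = 20
G (P1): max(20, -45, -44) = 20
Root (P2): min(44, 20, 13) = 13

13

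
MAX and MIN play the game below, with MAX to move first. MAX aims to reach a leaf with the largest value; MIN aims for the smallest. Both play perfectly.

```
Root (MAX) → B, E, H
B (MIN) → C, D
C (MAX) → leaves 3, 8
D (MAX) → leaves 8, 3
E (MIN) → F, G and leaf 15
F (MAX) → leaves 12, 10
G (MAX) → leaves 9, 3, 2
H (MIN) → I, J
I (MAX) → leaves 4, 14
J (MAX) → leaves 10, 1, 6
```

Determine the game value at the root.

10

C (MAX): max(3, 8) = 8
D (MAX): max(8, 3) = 8
B (MIN): min(8, 8) = 8
F (MAX): max(12, 10) = 12
G (MAX): max(9, 3, 2) = 9
E (MIN): min(12, 9, 15) = 9
I (MAX): max(4, 14) = 14
J (MAX): max(10, 1, 6) = 10
H (MIN): min(14, 10) = 10
Root (MAX): max(8, 9, 10) = 10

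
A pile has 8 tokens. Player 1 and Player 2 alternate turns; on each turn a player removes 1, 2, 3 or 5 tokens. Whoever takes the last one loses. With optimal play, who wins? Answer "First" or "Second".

First

Positions where the player to move wins (W) vs loses (L):
i:   0  1  2  3  4  5  6  7  8
     W  L  W  W  W  L  W  W  W
Position 8 is W, so the first player wins.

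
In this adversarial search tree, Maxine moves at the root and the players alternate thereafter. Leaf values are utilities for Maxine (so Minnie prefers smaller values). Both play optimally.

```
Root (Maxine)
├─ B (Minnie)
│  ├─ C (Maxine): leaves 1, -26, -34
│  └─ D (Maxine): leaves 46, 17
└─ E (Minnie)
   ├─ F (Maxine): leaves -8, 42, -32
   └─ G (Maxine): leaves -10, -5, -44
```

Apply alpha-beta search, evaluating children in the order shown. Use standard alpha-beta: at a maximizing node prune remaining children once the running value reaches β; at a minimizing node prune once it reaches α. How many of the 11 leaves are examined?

C [α=-∞,β=+∞]: v=1
D [α=-∞,β=1]: v=46 after child 1 ≥ β → β-cutoff, skip 1
B [α=-∞,β=+∞]: v=1
F [α=1,β=+∞]: v=42
G [α=1,β=42]: v=-5
E [α=1,β=+∞]: v=-5
Root [α=-∞,β=+∞]: v=1
Leaves evaluated: 10 of 11.

10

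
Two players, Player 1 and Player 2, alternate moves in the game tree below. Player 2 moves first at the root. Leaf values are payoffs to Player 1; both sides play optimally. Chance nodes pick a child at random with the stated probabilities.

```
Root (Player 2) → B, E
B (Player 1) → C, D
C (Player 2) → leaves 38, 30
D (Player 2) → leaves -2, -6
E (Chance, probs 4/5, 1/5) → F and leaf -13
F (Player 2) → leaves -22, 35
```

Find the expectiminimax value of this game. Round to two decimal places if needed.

C (Player 2): min(38, 30) = 30
D (Player 2): min(-2, -6) = -6
B (Player 1): max(30, -6) = 30
F (Player 2): min(-22, 35) = -22
E (Chance): 4/5·-22 + 1/5·-13 = -20.2
Root (Player 2): min(30, -20.2) = -20.2

-20.2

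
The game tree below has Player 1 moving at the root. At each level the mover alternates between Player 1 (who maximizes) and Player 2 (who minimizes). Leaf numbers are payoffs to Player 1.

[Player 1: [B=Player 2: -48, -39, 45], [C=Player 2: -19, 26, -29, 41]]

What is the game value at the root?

-29

B (Player 2): min(-48, -39, 45) = -48
C (Player 2): min(-19, 26, -29, 41) = -29
Root (Player 1): max(-48, -29) = -29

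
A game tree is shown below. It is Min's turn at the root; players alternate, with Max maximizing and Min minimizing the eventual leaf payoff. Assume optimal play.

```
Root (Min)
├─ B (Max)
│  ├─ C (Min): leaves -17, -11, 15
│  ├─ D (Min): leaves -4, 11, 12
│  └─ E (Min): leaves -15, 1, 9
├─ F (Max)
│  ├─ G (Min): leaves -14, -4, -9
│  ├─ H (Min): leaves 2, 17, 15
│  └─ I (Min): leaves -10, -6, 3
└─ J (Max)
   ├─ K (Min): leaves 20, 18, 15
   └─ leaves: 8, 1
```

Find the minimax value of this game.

C (Min): min(-17, -11, 15) = -17
D (Min): min(-4, 11, 12) = -4
E (Min): min(-15, 1, 9) = -15
B (Max): max(-17, -4, -15) = -4
G (Min): min(-14, -4, -9) = -14
H (Min): min(2, 17, 15) = 2
I (Min): min(-10, -6, 3) = -10
F (Max): max(-14, 2, -10) = 2
K (Min): min(20, 18, 15) = 15
J (Max): max(15, 8, 1) = 15
Root (Min): min(-4, 2, 15) = -4

-4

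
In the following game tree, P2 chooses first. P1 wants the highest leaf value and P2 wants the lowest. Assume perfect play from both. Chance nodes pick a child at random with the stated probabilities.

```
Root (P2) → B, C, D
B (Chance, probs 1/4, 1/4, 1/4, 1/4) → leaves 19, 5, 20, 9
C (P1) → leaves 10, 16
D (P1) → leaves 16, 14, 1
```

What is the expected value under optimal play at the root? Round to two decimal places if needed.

13.25

B (Chance): 1/4·19 + 1/4·5 + 1/4·20 + 1/4·9 = 13.25
C (P1): max(10, 16) = 16
D (P1): max(16, 14, 1) = 16
Root (P2): min(13.25, 16, 16) = 13.25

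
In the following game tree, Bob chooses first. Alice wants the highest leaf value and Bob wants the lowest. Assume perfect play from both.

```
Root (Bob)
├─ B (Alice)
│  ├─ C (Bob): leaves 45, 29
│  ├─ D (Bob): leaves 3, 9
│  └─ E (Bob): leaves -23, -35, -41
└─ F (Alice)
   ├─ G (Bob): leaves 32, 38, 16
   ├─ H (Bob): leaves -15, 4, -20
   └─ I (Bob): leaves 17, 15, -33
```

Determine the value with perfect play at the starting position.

C (Bob): min(45, 29) = 29
D (Bob): min(3, 9) = 3
E (Bob): min(-23, -35, -41) = -41
B (Alice): max(29, 3, -41) = 29
G (Bob): min(32, 38, 16) = 16
H (Bob): min(-15, 4, -20) = -20
I (Bob): min(17, 15, -33) = -33
F (Alice): max(16, -20, -33) = 16
Root (Bob): min(29, 16) = 16

16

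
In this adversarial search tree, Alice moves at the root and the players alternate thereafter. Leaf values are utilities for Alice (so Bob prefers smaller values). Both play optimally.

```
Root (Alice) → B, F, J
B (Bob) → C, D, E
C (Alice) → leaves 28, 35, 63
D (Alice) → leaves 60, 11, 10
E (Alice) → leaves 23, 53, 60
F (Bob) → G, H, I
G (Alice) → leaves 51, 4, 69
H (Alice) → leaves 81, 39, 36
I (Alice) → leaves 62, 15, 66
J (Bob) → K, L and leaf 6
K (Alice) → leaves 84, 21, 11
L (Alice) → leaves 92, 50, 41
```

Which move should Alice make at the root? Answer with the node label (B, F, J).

F

C (Alice): max(28, 35, 63) = 63
D (Alice): max(60, 11, 10) = 60
E (Alice): max(23, 53, 60) = 60
B (Bob): min(63, 60, 60) = 60
G (Alice): max(51, 4, 69) = 69
H (Alice): max(81, 39, 36) = 81
I (Alice): max(62, 15, 66) = 66
F (Bob): min(69, 81, 66) = 66
K (Alice): max(84, 21, 11) = 84
L (Alice): max(92, 50, 41) = 92
J (Bob): min(84, 92, 6) = 6
Root (Alice): max(60, 66, 6) = 66
Alice picks the child with the highest value: F (value 66).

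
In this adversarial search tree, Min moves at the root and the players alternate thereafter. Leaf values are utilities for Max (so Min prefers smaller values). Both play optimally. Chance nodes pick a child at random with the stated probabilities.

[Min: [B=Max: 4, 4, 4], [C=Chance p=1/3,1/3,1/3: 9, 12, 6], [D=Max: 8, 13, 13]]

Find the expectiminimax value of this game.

4

B (Max): max(4, 4, 4) = 4
C (Chance): 1/3·9 + 1/3·12 + 1/3·6 = 9
D (Max): max(8, 13, 13) = 13
Root (Min): min(4, 9, 13) = 4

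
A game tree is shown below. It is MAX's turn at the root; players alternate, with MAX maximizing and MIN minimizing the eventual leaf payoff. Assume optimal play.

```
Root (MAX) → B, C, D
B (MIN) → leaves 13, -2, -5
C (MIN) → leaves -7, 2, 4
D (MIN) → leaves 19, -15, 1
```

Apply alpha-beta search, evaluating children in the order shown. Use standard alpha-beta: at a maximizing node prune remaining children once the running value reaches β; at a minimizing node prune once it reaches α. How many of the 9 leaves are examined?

6

B [α=-∞,β=+∞]: v=-5
C [α=-5,β=+∞]: v=-7 after child 1 ≤ α → α-cutoff, skip 2
D [α=-5,β=+∞]: v=-15 after child 2 ≤ α → α-cutoff, skip 1
Root [α=-∞,β=+∞]: v=-5
Leaves evaluated: 6 of 9.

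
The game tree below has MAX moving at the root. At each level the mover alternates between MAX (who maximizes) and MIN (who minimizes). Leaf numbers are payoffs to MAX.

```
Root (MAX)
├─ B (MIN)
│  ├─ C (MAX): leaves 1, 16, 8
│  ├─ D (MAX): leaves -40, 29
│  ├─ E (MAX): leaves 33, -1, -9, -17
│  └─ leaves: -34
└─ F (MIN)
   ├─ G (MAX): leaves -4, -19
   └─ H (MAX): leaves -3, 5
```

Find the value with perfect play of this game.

-4

C (MAX): max(1, 16, 8) = 16
D (MAX): max(-40, 29) = 29
E (MAX): max(33, -1, -9, -17) = 33
B (MIN): min(16, 29, 33, -34) = -34
G (MAX): max(-4, -19) = -4
H (MAX): max(-3, 5) = 5
F (MIN): min(-4, 5) = -4
Root (MAX): max(-34, -4) = -4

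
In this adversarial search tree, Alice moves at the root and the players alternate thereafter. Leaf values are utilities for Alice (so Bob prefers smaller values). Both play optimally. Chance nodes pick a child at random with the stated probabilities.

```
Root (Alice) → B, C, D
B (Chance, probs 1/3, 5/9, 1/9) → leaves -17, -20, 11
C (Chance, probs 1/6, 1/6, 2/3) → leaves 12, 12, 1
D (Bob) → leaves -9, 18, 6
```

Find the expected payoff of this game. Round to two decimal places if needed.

B (Chance): 1/3·-17 + 5/9·-20 + 1/9·11 = -15.56
C (Chance): 1/6·12 + 1/6·12 + 2/3·1 = 4.67
D (Bob): min(-9, 18, 6) = -9
Root (Alice): max(-15.56, 4.67, -9) = 4.67

4.67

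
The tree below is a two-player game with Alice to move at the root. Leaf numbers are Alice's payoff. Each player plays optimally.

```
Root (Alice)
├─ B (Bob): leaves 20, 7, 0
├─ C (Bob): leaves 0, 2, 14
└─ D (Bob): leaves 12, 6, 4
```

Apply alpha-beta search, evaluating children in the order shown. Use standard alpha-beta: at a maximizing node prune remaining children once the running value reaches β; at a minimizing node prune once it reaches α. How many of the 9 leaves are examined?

7

B [α=-∞,β=+∞]: v=0
C [α=0,β=+∞]: v=0 after child 1 ≤ α → α-cutoff, skip 2
D [α=0,β=+∞]: v=4
Root [α=-∞,β=+∞]: v=4
Leaves evaluated: 7 of 9.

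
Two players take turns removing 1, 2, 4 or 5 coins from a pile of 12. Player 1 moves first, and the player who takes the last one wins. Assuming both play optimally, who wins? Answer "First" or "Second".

Second

Positions where the player to move wins (W) vs loses (L):
i:   0  1  2  3  4  5  6  7  8  9 10 11 12
     L  W  W  L  W  W  L  W  W  L  W  W  L
Position 12 is L, so the second player wins.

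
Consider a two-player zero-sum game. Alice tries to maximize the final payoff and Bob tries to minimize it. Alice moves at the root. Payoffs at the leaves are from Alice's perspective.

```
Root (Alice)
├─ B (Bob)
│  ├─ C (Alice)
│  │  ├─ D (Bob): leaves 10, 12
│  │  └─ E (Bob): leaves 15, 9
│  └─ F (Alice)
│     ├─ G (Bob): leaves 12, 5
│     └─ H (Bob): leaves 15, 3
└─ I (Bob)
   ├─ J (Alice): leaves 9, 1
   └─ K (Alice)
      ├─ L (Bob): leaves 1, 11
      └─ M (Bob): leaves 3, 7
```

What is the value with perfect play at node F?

5

G: min(12, 5) = 5
H: min(15, 3) = 3
F: max(5, 3) = 5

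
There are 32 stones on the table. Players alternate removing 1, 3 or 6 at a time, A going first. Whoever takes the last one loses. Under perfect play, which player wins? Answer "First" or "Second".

Second

Mark each pile size as W (mover wins) or L (mover loses):
i:   0  1  2  3  4  5  6  7  8  9 10 11 12 13 14 15 16 17 18 19 20 21 22 23 24 25 26 27 28 29 30 31 32
     W  L  W  L  W  L  W  W  W  W  L  W  L  W  L  W  W  W  W  L  W  L  W  L  W  W  W  W  L  W  L  W  L
Position 32 is L, so the second player wins.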